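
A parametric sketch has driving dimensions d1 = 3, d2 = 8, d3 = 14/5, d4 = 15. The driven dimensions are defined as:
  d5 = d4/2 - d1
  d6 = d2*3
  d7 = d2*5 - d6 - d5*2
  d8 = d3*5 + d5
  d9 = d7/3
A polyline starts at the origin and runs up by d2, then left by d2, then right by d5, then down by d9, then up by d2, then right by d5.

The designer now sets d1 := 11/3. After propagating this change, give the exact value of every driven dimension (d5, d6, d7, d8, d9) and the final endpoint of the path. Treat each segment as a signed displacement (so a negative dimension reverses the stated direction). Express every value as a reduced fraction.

d5 = 23/6
d6 = 24
d7 = 25/3
d8 = 107/6
d9 = 25/9
endpoint = (-1/3, 119/9)

Apply edit: d1 := 11/3
  d5 = d4/2 - d1 = 23/6
  d6 = d2*3 = 24
  d7 = d2*5 - d6 - d5*2 = 25/3
  d8 = d3*5 + d5 = 107/6
  d9 = d7/3 = 25/9
Walk from origin (0, 0):
  seg 1: up by d2 = 8 → (0, 8)
  seg 2: left by d2 = 8 → (-8, 8)
  seg 3: right by d5 = 23/6 → (-25/6, 8)
  seg 4: down by d9 = 25/9 → (-25/6, 47/9)
  seg 5: up by d2 = 8 → (-25/6, 119/9)
  seg 6: right by d5 = 23/6 → (-1/3, 119/9)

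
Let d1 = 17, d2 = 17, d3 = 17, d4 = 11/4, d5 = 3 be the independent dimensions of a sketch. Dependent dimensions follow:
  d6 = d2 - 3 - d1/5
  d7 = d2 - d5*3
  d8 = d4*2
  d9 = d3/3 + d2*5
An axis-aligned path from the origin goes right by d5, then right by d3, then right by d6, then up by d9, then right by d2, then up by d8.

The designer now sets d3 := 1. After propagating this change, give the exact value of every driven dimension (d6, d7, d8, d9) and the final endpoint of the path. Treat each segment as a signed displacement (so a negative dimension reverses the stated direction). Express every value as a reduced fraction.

d6 = 53/5
d7 = 8
d8 = 11/2
d9 = 256/3
endpoint = (158/5, 545/6)

Apply edit: d3 := 1
  d6 = d2 - 3 - d1/5 = 53/5
  d7 = d2 - d5*3 = 8
  d8 = d4*2 = 11/2
  d9 = d3/3 + d2*5 = 256/3
Walk from origin (0, 0):
  seg 1: right by d5 = 3 → (3, 0)
  seg 2: right by d3 = 1 → (4, 0)
  seg 3: right by d6 = 53/5 → (73/5, 0)
  seg 4: up by d9 = 256/3 → (73/5, 256/3)
  seg 5: right by d2 = 17 → (158/5, 256/3)
  seg 6: up by d8 = 11/2 → (158/5, 545/6)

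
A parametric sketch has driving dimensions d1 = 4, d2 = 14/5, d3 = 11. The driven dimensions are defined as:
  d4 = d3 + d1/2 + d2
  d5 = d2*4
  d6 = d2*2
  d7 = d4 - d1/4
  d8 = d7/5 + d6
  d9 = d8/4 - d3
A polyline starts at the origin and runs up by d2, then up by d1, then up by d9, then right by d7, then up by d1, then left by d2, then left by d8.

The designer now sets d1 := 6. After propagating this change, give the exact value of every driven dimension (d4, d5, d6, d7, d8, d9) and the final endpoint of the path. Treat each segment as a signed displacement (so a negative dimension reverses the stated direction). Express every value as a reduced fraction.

d4 = 84/5
d5 = 56/5
d6 = 28/5
d7 = 153/10
d8 = 433/50
d9 = -1767/200
endpoint = (96/25, 1193/200)

Apply edit: d1 := 6
  d4 = d3 + d1/2 + d2 = 84/5
  d5 = d2*4 = 56/5
  d6 = d2*2 = 28/5
  d7 = d4 - d1/4 = 153/10
  d8 = d7/5 + d6 = 433/50
  d9 = d8/4 - d3 = -1767/200
Walk from origin (0, 0):
  seg 1: up by d2 = 14/5 → (0, 14/5)
  seg 2: up by d1 = 6 → (0, 44/5)
  seg 3: up by d9 = -1767/200 → (0, -7/200)
  seg 4: right by d7 = 153/10 → (153/10, -7/200)
  seg 5: up by d1 = 6 → (153/10, 1193/200)
  seg 6: left by d2 = 14/5 → (25/2, 1193/200)
  seg 7: left by d8 = 433/50 → (96/25, 1193/200)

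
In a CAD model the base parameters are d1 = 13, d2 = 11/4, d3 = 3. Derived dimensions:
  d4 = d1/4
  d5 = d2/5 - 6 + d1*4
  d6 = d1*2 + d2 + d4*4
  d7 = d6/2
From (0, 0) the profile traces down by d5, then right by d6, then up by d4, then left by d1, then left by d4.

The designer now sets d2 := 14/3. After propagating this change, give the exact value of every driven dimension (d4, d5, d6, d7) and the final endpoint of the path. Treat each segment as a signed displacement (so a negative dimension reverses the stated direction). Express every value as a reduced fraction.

Apply edit: d2 := 14/3
  d4 = d1/4 = 13/4
  d5 = d2/5 - 6 + d1*4 = 704/15
  d6 = d1*2 + d2 + d4*4 = 131/3
  d7 = d6/2 = 131/6
Walk from origin (0, 0):
  seg 1: down by d5 = 704/15 → (0, -704/15)
  seg 2: right by d6 = 131/3 → (131/3, -704/15)
  seg 3: up by d4 = 13/4 → (131/3, -2621/60)
  seg 4: left by d1 = 13 → (92/3, -2621/60)
  seg 5: left by d4 = 13/4 → (329/12, -2621/60)

d4 = 13/4
d5 = 704/15
d6 = 131/3
d7 = 131/6
endpoint = (329/12, -2621/60)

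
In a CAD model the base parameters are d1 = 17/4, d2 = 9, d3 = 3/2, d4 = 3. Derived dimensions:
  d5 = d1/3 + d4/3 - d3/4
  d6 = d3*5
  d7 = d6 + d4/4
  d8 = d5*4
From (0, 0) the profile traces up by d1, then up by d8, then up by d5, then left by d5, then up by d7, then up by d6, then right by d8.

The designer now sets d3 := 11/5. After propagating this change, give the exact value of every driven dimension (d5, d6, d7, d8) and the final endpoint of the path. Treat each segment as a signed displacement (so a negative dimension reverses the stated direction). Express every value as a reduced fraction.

d5 = 28/15
d6 = 11
d7 = 47/4
d8 = 112/15
endpoint = (28/5, 109/3)

Apply edit: d3 := 11/5
  d5 = d1/3 + d4/3 - d3/4 = 28/15
  d6 = d3*5 = 11
  d7 = d6 + d4/4 = 47/4
  d8 = d5*4 = 112/15
Walk from origin (0, 0):
  seg 1: up by d1 = 17/4 → (0, 17/4)
  seg 2: up by d8 = 112/15 → (0, 703/60)
  seg 3: up by d5 = 28/15 → (0, 163/12)
  seg 4: left by d5 = 28/15 → (-28/15, 163/12)
  seg 5: up by d7 = 47/4 → (-28/15, 76/3)
  seg 6: up by d6 = 11 → (-28/15, 109/3)
  seg 7: right by d8 = 112/15 → (28/5, 109/3)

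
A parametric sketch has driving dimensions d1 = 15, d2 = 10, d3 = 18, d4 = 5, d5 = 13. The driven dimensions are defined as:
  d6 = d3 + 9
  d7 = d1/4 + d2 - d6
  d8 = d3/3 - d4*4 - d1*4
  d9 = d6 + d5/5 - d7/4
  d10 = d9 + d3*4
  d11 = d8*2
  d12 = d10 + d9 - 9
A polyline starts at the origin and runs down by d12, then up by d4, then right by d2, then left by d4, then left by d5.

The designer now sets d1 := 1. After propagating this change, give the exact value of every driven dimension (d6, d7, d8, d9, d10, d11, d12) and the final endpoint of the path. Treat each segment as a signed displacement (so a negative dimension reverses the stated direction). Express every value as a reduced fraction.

Apply edit: d1 := 1
  d6 = d3 + 9 = 27
  d7 = d1/4 + d2 - d6 = -67/4
  d8 = d3/3 - d4*4 - d1*4 = -18
  d9 = d6 + d5/5 - d7/4 = 2703/80
  d10 = d9 + d3*4 = 8463/80
  d11 = d8*2 = -36
  d12 = d10 + d9 - 9 = 5223/40
Walk from origin (0, 0):
  seg 1: down by d12 = 5223/40 → (0, -5223/40)
  seg 2: up by d4 = 5 → (0, -5023/40)
  seg 3: right by d2 = 10 → (10, -5023/40)
  seg 4: left by d4 = 5 → (5, -5023/40)
  seg 5: left by d5 = 13 → (-8, -5023/40)

d6 = 27
d7 = -67/4
d8 = -18
d9 = 2703/80
d10 = 8463/80
d11 = -36
d12 = 5223/40
endpoint = (-8, -5023/40)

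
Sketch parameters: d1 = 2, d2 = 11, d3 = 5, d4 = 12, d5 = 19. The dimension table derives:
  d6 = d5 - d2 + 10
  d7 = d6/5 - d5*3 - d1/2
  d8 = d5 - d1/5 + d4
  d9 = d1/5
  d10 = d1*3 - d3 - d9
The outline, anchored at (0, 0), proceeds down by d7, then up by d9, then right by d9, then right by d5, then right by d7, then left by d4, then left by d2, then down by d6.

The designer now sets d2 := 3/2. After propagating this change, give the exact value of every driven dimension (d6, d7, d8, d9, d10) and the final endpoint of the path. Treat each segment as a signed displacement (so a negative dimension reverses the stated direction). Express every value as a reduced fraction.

d6 = 55/2
d7 = -105/2
d8 = 153/5
d9 = 2/5
d10 = 3/5
endpoint = (-233/5, 127/5)

Apply edit: d2 := 3/2
  d6 = d5 - d2 + 10 = 55/2
  d7 = d6/5 - d5*3 - d1/2 = -105/2
  d8 = d5 - d1/5 + d4 = 153/5
  d9 = d1/5 = 2/5
  d10 = d1*3 - d3 - d9 = 3/5
Walk from origin (0, 0):
  seg 1: down by d7 = -105/2 → (0, 105/2)
  seg 2: up by d9 = 2/5 → (0, 529/10)
  seg 3: right by d9 = 2/5 → (2/5, 529/10)
  seg 4: right by d5 = 19 → (97/5, 529/10)
  seg 5: right by d7 = -105/2 → (-331/10, 529/10)
  seg 6: left by d4 = 12 → (-451/10, 529/10)
  seg 7: left by d2 = 3/2 → (-233/5, 529/10)
  seg 8: down by d6 = 55/2 → (-233/5, 127/5)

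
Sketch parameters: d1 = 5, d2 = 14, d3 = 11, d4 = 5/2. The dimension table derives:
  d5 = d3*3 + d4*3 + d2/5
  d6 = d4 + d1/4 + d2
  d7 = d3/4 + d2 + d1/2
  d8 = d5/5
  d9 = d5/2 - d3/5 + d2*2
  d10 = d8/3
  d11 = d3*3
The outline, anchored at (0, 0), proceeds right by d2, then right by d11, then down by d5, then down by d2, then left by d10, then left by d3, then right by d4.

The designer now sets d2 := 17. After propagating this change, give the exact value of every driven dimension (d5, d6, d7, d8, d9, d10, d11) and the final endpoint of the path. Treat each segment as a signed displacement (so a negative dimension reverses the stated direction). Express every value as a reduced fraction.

Apply edit: d2 := 17
  d5 = d3*3 + d4*3 + d2/5 = 439/10
  d6 = d4 + d1/4 + d2 = 83/4
  d7 = d3/4 + d2 + d1/2 = 89/4
  d8 = d5/5 = 439/50
  d9 = d5/2 - d3/5 + d2*2 = 215/4
  d10 = d8/3 = 439/150
  d11 = d3*3 = 33
Walk from origin (0, 0):
  seg 1: right by d2 = 17 → (17, 0)
  seg 2: right by d11 = 33 → (50, 0)
  seg 3: down by d5 = 439/10 → (50, -439/10)
  seg 4: down by d2 = 17 → (50, -609/10)
  seg 5: left by d10 = 439/150 → (7061/150, -609/10)
  seg 6: left by d3 = 11 → (5411/150, -609/10)
  seg 7: right by d4 = 5/2 → (2893/75, -609/10)

d5 = 439/10
d6 = 83/4
d7 = 89/4
d8 = 439/50
d9 = 215/4
d10 = 439/150
d11 = 33
endpoint = (2893/75, -609/10)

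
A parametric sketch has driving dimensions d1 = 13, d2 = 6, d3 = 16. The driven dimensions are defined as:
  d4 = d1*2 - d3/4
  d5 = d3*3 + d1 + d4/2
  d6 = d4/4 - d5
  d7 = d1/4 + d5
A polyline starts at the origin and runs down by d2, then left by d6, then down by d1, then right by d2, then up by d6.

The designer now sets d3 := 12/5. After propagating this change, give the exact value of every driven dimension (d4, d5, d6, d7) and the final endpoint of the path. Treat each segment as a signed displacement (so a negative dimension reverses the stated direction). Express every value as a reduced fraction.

Apply edit: d3 := 12/5
  d4 = d1*2 - d3/4 = 127/5
  d5 = d3*3 + d1 + d4/2 = 329/10
  d6 = d4/4 - d5 = -531/20
  d7 = d1/4 + d5 = 723/20
Walk from origin (0, 0):
  seg 1: down by d2 = 6 → (0, -6)
  seg 2: left by d6 = -531/20 → (531/20, -6)
  seg 3: down by d1 = 13 → (531/20, -19)
  seg 4: right by d2 = 6 → (651/20, -19)
  seg 5: up by d6 = -531/20 → (651/20, -911/20)

d4 = 127/5
d5 = 329/10
d6 = -531/20
d7 = 723/20
endpoint = (651/20, -911/20)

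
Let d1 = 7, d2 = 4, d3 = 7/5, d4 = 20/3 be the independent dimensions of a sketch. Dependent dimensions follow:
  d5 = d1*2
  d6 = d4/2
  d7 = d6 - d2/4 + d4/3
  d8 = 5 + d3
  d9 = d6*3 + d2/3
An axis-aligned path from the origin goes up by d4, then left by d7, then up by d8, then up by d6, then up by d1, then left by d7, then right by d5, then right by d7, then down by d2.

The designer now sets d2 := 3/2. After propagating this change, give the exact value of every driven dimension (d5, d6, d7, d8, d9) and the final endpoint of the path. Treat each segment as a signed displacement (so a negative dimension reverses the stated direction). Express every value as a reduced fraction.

d5 = 14
d6 = 10/3
d7 = 373/72
d8 = 32/5
d9 = 21/2
endpoint = (635/72, 219/10)

Apply edit: d2 := 3/2
  d5 = d1*2 = 14
  d6 = d4/2 = 10/3
  d7 = d6 - d2/4 + d4/3 = 373/72
  d8 = 5 + d3 = 32/5
  d9 = d6*3 + d2/3 = 21/2
Walk from origin (0, 0):
  seg 1: up by d4 = 20/3 → (0, 20/3)
  seg 2: left by d7 = 373/72 → (-373/72, 20/3)
  seg 3: up by d8 = 32/5 → (-373/72, 196/15)
  seg 4: up by d6 = 10/3 → (-373/72, 82/5)
  seg 5: up by d1 = 7 → (-373/72, 117/5)
  seg 6: left by d7 = 373/72 → (-373/36, 117/5)
  seg 7: right by d5 = 14 → (131/36, 117/5)
  seg 8: right by d7 = 373/72 → (635/72, 117/5)
  seg 9: down by d2 = 3/2 → (635/72, 219/10)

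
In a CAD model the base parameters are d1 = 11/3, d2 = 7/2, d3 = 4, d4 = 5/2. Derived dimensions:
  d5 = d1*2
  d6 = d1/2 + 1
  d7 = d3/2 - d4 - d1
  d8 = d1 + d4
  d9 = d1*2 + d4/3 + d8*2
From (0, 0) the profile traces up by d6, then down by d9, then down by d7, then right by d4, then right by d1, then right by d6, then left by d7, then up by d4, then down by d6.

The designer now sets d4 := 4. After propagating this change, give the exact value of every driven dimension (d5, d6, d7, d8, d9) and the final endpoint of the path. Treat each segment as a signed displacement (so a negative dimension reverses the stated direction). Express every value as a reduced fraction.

Apply edit: d4 := 4
  d5 = d1*2 = 22/3
  d6 = d1/2 + 1 = 17/6
  d7 = d3/2 - d4 - d1 = -17/3
  d8 = d1 + d4 = 23/3
  d9 = d1*2 + d4/3 + d8*2 = 24
Walk from origin (0, 0):
  seg 1: up by d6 = 17/6 → (0, 17/6)
  seg 2: down by d9 = 24 → (0, -127/6)
  seg 3: down by d7 = -17/3 → (0, -31/2)
  seg 4: right by d4 = 4 → (4, -31/2)
  seg 5: right by d1 = 11/3 → (23/3, -31/2)
  seg 6: right by d6 = 17/6 → (21/2, -31/2)
  seg 7: left by d7 = -17/3 → (97/6, -31/2)
  seg 8: up by d4 = 4 → (97/6, -23/2)
  seg 9: down by d6 = 17/6 → (97/6, -43/3)

d5 = 22/3
d6 = 17/6
d7 = -17/3
d8 = 23/3
d9 = 24
endpoint = (97/6, -43/3)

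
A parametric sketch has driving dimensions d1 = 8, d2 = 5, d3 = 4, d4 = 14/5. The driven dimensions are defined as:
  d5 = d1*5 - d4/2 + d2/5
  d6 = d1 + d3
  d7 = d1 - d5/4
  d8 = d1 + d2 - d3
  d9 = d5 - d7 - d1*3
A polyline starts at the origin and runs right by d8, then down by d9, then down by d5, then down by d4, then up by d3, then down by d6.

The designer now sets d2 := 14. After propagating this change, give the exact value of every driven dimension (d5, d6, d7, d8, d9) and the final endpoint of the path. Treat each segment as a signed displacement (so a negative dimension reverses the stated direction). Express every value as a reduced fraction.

d5 = 207/5
d6 = 12
d7 = -47/20
d8 = 18
d9 = 79/4
endpoint = (18, -1439/20)

Apply edit: d2 := 14
  d5 = d1*5 - d4/2 + d2/5 = 207/5
  d6 = d1 + d3 = 12
  d7 = d1 - d5/4 = -47/20
  d8 = d1 + d2 - d3 = 18
  d9 = d5 - d7 - d1*3 = 79/4
Walk from origin (0, 0):
  seg 1: right by d8 = 18 → (18, 0)
  seg 2: down by d9 = 79/4 → (18, -79/4)
  seg 3: down by d5 = 207/5 → (18, -1223/20)
  seg 4: down by d4 = 14/5 → (18, -1279/20)
  seg 5: up by d3 = 4 → (18, -1199/20)
  seg 6: down by d6 = 12 → (18, -1439/20)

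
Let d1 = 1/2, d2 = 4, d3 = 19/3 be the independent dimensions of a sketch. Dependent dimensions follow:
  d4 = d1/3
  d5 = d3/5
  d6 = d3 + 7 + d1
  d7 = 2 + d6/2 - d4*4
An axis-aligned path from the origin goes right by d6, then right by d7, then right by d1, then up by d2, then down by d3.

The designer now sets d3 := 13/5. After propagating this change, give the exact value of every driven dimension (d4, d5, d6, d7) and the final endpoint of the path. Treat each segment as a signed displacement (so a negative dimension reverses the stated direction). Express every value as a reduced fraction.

Apply edit: d3 := 13/5
  d4 = d1/3 = 1/6
  d5 = d3/5 = 13/25
  d6 = d3 + 7 + d1 = 101/10
  d7 = 2 + d6/2 - d4*4 = 383/60
Walk from origin (0, 0):
  seg 1: right by d6 = 101/10 → (101/10, 0)
  seg 2: right by d7 = 383/60 → (989/60, 0)
  seg 3: right by d1 = 1/2 → (1019/60, 0)
  seg 4: up by d2 = 4 → (1019/60, 4)
  seg 5: down by d3 = 13/5 → (1019/60, 7/5)

d4 = 1/6
d5 = 13/25
d6 = 101/10
d7 = 383/60
endpoint = (1019/60, 7/5)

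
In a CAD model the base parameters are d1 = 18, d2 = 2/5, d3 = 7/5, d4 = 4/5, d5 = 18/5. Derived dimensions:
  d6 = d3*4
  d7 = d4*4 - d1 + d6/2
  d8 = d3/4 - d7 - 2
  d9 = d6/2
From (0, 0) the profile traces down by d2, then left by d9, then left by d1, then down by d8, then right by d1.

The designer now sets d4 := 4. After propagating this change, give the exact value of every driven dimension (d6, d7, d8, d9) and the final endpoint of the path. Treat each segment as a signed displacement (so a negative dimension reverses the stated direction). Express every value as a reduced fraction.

Apply edit: d4 := 4
  d6 = d3*4 = 28/5
  d7 = d4*4 - d1 + d6/2 = 4/5
  d8 = d3/4 - d7 - 2 = -49/20
  d9 = d6/2 = 14/5
Walk from origin (0, 0):
  seg 1: down by d2 = 2/5 → (0, -2/5)
  seg 2: left by d9 = 14/5 → (-14/5, -2/5)
  seg 3: left by d1 = 18 → (-104/5, -2/5)
  seg 4: down by d8 = -49/20 → (-104/5, 41/20)
  seg 5: right by d1 = 18 → (-14/5, 41/20)

d6 = 28/5
d7 = 4/5
d8 = -49/20
d9 = 14/5
endpoint = (-14/5, 41/20)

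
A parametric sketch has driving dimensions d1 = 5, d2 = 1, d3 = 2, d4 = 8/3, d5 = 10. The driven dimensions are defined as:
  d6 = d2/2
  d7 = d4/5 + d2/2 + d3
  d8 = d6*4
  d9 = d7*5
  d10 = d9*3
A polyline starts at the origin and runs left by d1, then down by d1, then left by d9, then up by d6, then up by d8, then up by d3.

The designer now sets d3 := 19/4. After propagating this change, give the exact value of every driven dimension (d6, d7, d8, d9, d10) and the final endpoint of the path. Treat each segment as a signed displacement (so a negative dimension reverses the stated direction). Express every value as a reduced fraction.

Apply edit: d3 := 19/4
  d6 = d2/2 = 1/2
  d7 = d4/5 + d2/2 + d3 = 347/60
  d8 = d6*4 = 2
  d9 = d7*5 = 347/12
  d10 = d9*3 = 347/4
Walk from origin (0, 0):
  seg 1: left by d1 = 5 → (-5, 0)
  seg 2: down by d1 = 5 → (-5, -5)
  seg 3: left by d9 = 347/12 → (-407/12, -5)
  seg 4: up by d6 = 1/2 → (-407/12, -9/2)
  seg 5: up by d8 = 2 → (-407/12, -5/2)
  seg 6: up by d3 = 19/4 → (-407/12, 9/4)

d6 = 1/2
d7 = 347/60
d8 = 2
d9 = 347/12
d10 = 347/4
endpoint = (-407/12, 9/4)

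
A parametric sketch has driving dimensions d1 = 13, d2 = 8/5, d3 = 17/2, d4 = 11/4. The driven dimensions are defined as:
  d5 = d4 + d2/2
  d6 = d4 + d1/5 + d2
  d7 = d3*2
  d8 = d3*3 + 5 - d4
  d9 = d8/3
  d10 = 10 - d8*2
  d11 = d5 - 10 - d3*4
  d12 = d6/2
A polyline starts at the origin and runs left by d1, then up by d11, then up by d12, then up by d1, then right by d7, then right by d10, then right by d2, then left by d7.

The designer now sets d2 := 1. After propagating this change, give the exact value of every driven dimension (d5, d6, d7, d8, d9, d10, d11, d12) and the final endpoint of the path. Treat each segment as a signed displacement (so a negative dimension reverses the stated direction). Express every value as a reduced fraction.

d5 = 13/4
d6 = 127/20
d7 = 17
d8 = 111/4
d9 = 37/4
d10 = -91/2
d11 = -163/4
d12 = 127/40
endpoint = (-115/2, -983/40)

Apply edit: d2 := 1
  d5 = d4 + d2/2 = 13/4
  d6 = d4 + d1/5 + d2 = 127/20
  d7 = d3*2 = 17
  d8 = d3*3 + 5 - d4 = 111/4
  d9 = d8/3 = 37/4
  d10 = 10 - d8*2 = -91/2
  d11 = d5 - 10 - d3*4 = -163/4
  d12 = d6/2 = 127/40
Walk from origin (0, 0):
  seg 1: left by d1 = 13 → (-13, 0)
  seg 2: up by d11 = -163/4 → (-13, -163/4)
  seg 3: up by d12 = 127/40 → (-13, -1503/40)
  seg 4: up by d1 = 13 → (-13, -983/40)
  seg 5: right by d7 = 17 → (4, -983/40)
  seg 6: right by d10 = -91/2 → (-83/2, -983/40)
  seg 7: right by d2 = 1 → (-81/2, -983/40)
  seg 8: left by d7 = 17 → (-115/2, -983/40)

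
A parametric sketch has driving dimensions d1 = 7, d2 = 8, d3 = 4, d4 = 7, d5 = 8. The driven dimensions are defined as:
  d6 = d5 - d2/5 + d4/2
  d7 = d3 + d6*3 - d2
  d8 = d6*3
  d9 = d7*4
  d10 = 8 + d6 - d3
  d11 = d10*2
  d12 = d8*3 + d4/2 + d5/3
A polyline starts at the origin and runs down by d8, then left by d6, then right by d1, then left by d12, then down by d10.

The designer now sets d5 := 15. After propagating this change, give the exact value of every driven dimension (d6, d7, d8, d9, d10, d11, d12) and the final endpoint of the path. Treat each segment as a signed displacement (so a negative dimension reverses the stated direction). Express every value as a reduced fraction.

Apply edit: d5 := 15
  d6 = d5 - d2/5 + d4/2 = 169/10
  d7 = d3 + d6*3 - d2 = 467/10
  d8 = d6*3 = 507/10
  d9 = d7*4 = 934/5
  d10 = 8 + d6 - d3 = 209/10
  d11 = d10*2 = 209/5
  d12 = d8*3 + d4/2 + d5/3 = 803/5
Walk from origin (0, 0):
  seg 1: down by d8 = 507/10 → (0, -507/10)
  seg 2: left by d6 = 169/10 → (-169/10, -507/10)
  seg 3: right by d1 = 7 → (-99/10, -507/10)
  seg 4: left by d12 = 803/5 → (-341/2, -507/10)
  seg 5: down by d10 = 209/10 → (-341/2, -358/5)

d6 = 169/10
d7 = 467/10
d8 = 507/10
d9 = 934/5
d10 = 209/10
d11 = 209/5
d12 = 803/5
endpoint = (-341/2, -358/5)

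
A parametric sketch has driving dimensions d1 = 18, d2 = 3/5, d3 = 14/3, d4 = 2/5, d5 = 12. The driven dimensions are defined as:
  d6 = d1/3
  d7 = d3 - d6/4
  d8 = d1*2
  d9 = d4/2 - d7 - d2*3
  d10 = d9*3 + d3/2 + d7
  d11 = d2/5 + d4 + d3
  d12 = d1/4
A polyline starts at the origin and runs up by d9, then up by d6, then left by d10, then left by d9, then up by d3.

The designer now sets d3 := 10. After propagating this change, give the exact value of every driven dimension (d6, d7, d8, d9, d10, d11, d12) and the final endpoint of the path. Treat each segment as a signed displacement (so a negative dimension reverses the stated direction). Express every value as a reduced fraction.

Apply edit: d3 := 10
  d6 = d1/3 = 6
  d7 = d3 - d6/4 = 17/2
  d8 = d1*2 = 36
  d9 = d4/2 - d7 - d2*3 = -101/10
  d10 = d9*3 + d3/2 + d7 = -84/5
  d11 = d2/5 + d4 + d3 = 263/25
  d12 = d1/4 = 9/2
Walk from origin (0, 0):
  seg 1: up by d9 = -101/10 → (0, -101/10)
  seg 2: up by d6 = 6 → (0, -41/10)
  seg 3: left by d10 = -84/5 → (84/5, -41/10)
  seg 4: left by d9 = -101/10 → (269/10, -41/10)
  seg 5: up by d3 = 10 → (269/10, 59/10)

d6 = 6
d7 = 17/2
d8 = 36
d9 = -101/10
d10 = -84/5
d11 = 263/25
d12 = 9/2
endpoint = (269/10, 59/10)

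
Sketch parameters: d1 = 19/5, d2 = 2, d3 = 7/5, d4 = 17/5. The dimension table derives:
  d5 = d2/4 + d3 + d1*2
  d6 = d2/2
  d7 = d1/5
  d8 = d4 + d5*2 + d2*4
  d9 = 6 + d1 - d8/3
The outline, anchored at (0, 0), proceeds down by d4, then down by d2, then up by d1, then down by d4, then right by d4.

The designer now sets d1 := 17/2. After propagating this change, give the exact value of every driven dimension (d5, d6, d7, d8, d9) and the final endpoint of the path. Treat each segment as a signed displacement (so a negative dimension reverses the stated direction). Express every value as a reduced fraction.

Apply edit: d1 := 17/2
  d5 = d2/4 + d3 + d1*2 = 189/10
  d6 = d2/2 = 1
  d7 = d1/5 = 17/10
  d8 = d4 + d5*2 + d2*4 = 246/5
  d9 = 6 + d1 - d8/3 = -19/10
Walk from origin (0, 0):
  seg 1: down by d4 = 17/5 → (0, -17/5)
  seg 2: down by d2 = 2 → (0, -27/5)
  seg 3: up by d1 = 17/2 → (0, 31/10)
  seg 4: down by d4 = 17/5 → (0, -3/10)
  seg 5: right by d4 = 17/5 → (17/5, -3/10)

d5 = 189/10
d6 = 1
d7 = 17/10
d8 = 246/5
d9 = -19/10
endpoint = (17/5, -3/10)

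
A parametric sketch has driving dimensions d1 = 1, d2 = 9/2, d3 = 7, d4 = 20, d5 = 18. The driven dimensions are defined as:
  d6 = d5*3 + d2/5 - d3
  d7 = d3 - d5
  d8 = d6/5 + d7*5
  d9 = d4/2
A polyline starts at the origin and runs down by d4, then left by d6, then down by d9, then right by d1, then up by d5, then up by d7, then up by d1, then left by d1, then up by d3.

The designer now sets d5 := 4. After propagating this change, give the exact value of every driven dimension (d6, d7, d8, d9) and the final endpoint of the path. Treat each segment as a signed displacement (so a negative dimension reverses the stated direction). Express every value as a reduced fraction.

d6 = 59/10
d7 = 3
d8 = 809/50
d9 = 10
endpoint = (-59/10, -15)

Apply edit: d5 := 4
  d6 = d5*3 + d2/5 - d3 = 59/10
  d7 = d3 - d5 = 3
  d8 = d6/5 + d7*5 = 809/50
  d9 = d4/2 = 10
Walk from origin (0, 0):
  seg 1: down by d4 = 20 → (0, -20)
  seg 2: left by d6 = 59/10 → (-59/10, -20)
  seg 3: down by d9 = 10 → (-59/10, -30)
  seg 4: right by d1 = 1 → (-49/10, -30)
  seg 5: up by d5 = 4 → (-49/10, -26)
  seg 6: up by d7 = 3 → (-49/10, -23)
  seg 7: up by d1 = 1 → (-49/10, -22)
  seg 8: left by d1 = 1 → (-59/10, -22)
  seg 9: up by d3 = 7 → (-59/10, -15)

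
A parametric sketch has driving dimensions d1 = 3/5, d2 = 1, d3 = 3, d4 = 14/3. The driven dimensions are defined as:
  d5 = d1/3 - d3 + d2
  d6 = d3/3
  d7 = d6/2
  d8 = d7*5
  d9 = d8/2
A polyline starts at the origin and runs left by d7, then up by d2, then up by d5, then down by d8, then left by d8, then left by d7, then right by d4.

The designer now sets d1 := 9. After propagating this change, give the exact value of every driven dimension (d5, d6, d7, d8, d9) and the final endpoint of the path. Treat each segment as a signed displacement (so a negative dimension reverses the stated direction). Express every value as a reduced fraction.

d5 = 1
d6 = 1
d7 = 1/2
d8 = 5/2
d9 = 5/4
endpoint = (7/6, -1/2)

Apply edit: d1 := 9
  d5 = d1/3 - d3 + d2 = 1
  d6 = d3/3 = 1
  d7 = d6/2 = 1/2
  d8 = d7*5 = 5/2
  d9 = d8/2 = 5/4
Walk from origin (0, 0):
  seg 1: left by d7 = 1/2 → (-1/2, 0)
  seg 2: up by d2 = 1 → (-1/2, 1)
  seg 3: up by d5 = 1 → (-1/2, 2)
  seg 4: down by d8 = 5/2 → (-1/2, -1/2)
  seg 5: left by d8 = 5/2 → (-3, -1/2)
  seg 6: left by d7 = 1/2 → (-7/2, -1/2)
  seg 7: right by d4 = 14/3 → (7/6, -1/2)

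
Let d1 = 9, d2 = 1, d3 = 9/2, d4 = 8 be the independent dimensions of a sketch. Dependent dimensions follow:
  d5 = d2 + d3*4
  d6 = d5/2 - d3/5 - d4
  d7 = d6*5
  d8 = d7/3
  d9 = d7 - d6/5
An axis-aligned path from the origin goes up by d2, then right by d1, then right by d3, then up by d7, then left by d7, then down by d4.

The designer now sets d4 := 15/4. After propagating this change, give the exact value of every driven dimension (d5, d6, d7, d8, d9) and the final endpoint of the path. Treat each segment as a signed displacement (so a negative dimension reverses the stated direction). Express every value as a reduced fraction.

d5 = 19
d6 = 97/20
d7 = 97/4
d8 = 97/12
d9 = 582/25
endpoint = (-43/4, 43/2)

Apply edit: d4 := 15/4
  d5 = d2 + d3*4 = 19
  d6 = d5/2 - d3/5 - d4 = 97/20
  d7 = d6*5 = 97/4
  d8 = d7/3 = 97/12
  d9 = d7 - d6/5 = 582/25
Walk from origin (0, 0):
  seg 1: up by d2 = 1 → (0, 1)
  seg 2: right by d1 = 9 → (9, 1)
  seg 3: right by d3 = 9/2 → (27/2, 1)
  seg 4: up by d7 = 97/4 → (27/2, 101/4)
  seg 5: left by d7 = 97/4 → (-43/4, 101/4)
  seg 6: down by d4 = 15/4 → (-43/4, 43/2)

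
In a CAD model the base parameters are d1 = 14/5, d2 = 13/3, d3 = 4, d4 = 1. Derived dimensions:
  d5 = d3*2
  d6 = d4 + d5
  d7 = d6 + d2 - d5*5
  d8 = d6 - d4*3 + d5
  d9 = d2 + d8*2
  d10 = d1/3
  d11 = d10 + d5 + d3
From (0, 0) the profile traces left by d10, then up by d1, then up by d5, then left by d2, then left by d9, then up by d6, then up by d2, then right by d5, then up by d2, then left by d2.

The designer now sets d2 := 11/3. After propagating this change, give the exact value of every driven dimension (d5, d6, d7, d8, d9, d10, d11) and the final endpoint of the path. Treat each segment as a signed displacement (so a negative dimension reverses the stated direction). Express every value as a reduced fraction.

Apply edit: d2 := 11/3
  d5 = d3*2 = 8
  d6 = d4 + d5 = 9
  d7 = d6 + d2 - d5*5 = -82/3
  d8 = d6 - d4*3 + d5 = 14
  d9 = d2 + d8*2 = 95/3
  d10 = d1/3 = 14/15
  d11 = d10 + d5 + d3 = 194/15
Walk from origin (0, 0):
  seg 1: left by d10 = 14/15 → (-14/15, 0)
  seg 2: up by d1 = 14/5 → (-14/15, 14/5)
  seg 3: up by d5 = 8 → (-14/15, 54/5)
  seg 4: left by d2 = 11/3 → (-23/5, 54/5)
  seg 5: left by d9 = 95/3 → (-544/15, 54/5)
  seg 6: up by d6 = 9 → (-544/15, 99/5)
  seg 7: up by d2 = 11/3 → (-544/15, 352/15)
  seg 8: right by d5 = 8 → (-424/15, 352/15)
  seg 9: up by d2 = 11/3 → (-424/15, 407/15)
  seg 10: left by d2 = 11/3 → (-479/15, 407/15)

d5 = 8
d6 = 9
d7 = -82/3
d8 = 14
d9 = 95/3
d10 = 14/15
d11 = 194/15
endpoint = (-479/15, 407/15)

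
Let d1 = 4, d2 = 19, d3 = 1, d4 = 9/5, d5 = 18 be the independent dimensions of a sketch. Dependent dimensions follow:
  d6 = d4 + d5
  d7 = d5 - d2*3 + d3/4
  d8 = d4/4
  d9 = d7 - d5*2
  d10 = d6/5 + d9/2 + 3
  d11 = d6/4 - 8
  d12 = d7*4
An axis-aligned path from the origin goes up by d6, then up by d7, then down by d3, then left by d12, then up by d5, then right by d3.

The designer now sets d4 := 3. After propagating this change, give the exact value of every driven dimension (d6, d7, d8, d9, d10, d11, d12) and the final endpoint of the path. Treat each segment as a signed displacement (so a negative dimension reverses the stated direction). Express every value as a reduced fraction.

Apply edit: d4 := 3
  d6 = d4 + d5 = 21
  d7 = d5 - d2*3 + d3/4 = -155/4
  d8 = d4/4 = 3/4
  d9 = d7 - d5*2 = -299/4
  d10 = d6/5 + d9/2 + 3 = -1207/40
  d11 = d6/4 - 8 = -11/4
  d12 = d7*4 = -155
Walk from origin (0, 0):
  seg 1: up by d6 = 21 → (0, 21)
  seg 2: up by d7 = -155/4 → (0, -71/4)
  seg 3: down by d3 = 1 → (0, -75/4)
  seg 4: left by d12 = -155 → (155, -75/4)
  seg 5: up by d5 = 18 → (155, -3/4)
  seg 6: right by d3 = 1 → (156, -3/4)

d6 = 21
d7 = -155/4
d8 = 3/4
d9 = -299/4
d10 = -1207/40
d11 = -11/4
d12 = -155
endpoint = (156, -3/4)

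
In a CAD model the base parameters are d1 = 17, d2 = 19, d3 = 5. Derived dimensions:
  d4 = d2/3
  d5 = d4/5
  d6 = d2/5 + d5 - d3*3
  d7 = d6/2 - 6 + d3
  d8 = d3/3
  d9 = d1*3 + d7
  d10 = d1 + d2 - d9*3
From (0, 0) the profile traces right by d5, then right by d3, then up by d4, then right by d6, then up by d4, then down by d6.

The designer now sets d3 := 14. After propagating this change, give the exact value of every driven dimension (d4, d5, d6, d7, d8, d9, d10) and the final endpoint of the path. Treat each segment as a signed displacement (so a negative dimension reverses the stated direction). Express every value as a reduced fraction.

d4 = 19/3
d5 = 19/15
d6 = -554/15
d7 = -157/15
d8 = 14/3
d9 = 608/15
d10 = -428/5
endpoint = (-65/3, 248/5)

Apply edit: d3 := 14
  d4 = d2/3 = 19/3
  d5 = d4/5 = 19/15
  d6 = d2/5 + d5 - d3*3 = -554/15
  d7 = d6/2 - 6 + d3 = -157/15
  d8 = d3/3 = 14/3
  d9 = d1*3 + d7 = 608/15
  d10 = d1 + d2 - d9*3 = -428/5
Walk from origin (0, 0):
  seg 1: right by d5 = 19/15 → (19/15, 0)
  seg 2: right by d3 = 14 → (229/15, 0)
  seg 3: up by d4 = 19/3 → (229/15, 19/3)
  seg 4: right by d6 = -554/15 → (-65/3, 19/3)
  seg 5: up by d4 = 19/3 → (-65/3, 38/3)
  seg 6: down by d6 = -554/15 → (-65/3, 248/5)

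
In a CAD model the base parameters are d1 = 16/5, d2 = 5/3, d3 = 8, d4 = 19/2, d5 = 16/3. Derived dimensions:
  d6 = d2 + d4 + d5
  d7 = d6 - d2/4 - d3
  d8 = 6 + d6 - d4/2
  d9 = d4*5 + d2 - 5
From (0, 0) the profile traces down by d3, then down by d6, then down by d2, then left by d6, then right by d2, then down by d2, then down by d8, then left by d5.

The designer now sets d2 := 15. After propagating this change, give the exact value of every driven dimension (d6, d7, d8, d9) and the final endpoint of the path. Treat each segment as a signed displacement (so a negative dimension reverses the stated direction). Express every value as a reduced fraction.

Apply edit: d2 := 15
  d6 = d2 + d4 + d5 = 179/6
  d7 = d6 - d2/4 - d3 = 217/12
  d8 = 6 + d6 - d4/2 = 373/12
  d9 = d4*5 + d2 - 5 = 115/2
Walk from origin (0, 0):
  seg 1: down by d3 = 8 → (0, -8)
  seg 2: down by d6 = 179/6 → (0, -227/6)
  seg 3: down by d2 = 15 → (0, -317/6)
  seg 4: left by d6 = 179/6 → (-179/6, -317/6)
  seg 5: right by d2 = 15 → (-89/6, -317/6)
  seg 6: down by d2 = 15 → (-89/6, -407/6)
  seg 7: down by d8 = 373/12 → (-89/6, -1187/12)
  seg 8: left by d5 = 16/3 → (-121/6, -1187/12)

d6 = 179/6
d7 = 217/12
d8 = 373/12
d9 = 115/2
endpoint = (-121/6, -1187/12)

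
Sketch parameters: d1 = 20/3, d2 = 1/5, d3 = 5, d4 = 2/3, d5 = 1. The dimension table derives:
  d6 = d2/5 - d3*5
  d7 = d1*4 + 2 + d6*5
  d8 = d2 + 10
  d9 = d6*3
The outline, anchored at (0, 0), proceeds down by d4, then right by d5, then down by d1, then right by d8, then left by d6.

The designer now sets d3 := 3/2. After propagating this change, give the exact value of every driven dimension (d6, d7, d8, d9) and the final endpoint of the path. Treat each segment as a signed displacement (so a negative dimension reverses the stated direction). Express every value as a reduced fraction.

Apply edit: d3 := 3/2
  d6 = d2/5 - d3*5 = -373/50
  d7 = d1*4 + 2 + d6*5 = -259/30
  d8 = d2 + 10 = 51/5
  d9 = d6*3 = -1119/50
Walk from origin (0, 0):
  seg 1: down by d4 = 2/3 → (0, -2/3)
  seg 2: right by d5 = 1 → (1, -2/3)
  seg 3: down by d1 = 20/3 → (1, -22/3)
  seg 4: right by d8 = 51/5 → (56/5, -22/3)
  seg 5: left by d6 = -373/50 → (933/50, -22/3)

d6 = -373/50
d7 = -259/30
d8 = 51/5
d9 = -1119/50
endpoint = (933/50, -22/3)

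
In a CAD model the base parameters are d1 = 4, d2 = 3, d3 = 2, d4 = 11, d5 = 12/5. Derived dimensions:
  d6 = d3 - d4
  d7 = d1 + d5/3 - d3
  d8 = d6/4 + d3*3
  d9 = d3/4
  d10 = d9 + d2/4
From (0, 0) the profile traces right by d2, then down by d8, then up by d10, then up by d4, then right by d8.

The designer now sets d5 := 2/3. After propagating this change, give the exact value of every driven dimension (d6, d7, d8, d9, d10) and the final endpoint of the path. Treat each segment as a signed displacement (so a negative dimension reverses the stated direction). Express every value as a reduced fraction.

Apply edit: d5 := 2/3
  d6 = d3 - d4 = -9
  d7 = d1 + d5/3 - d3 = 20/9
  d8 = d6/4 + d3*3 = 15/4
  d9 = d3/4 = 1/2
  d10 = d9 + d2/4 = 5/4
Walk from origin (0, 0):
  seg 1: right by d2 = 3 → (3, 0)
  seg 2: down by d8 = 15/4 → (3, -15/4)
  seg 3: up by d10 = 5/4 → (3, -5/2)
  seg 4: up by d4 = 11 → (3, 17/2)
  seg 5: right by d8 = 15/4 → (27/4, 17/2)

d6 = -9
d7 = 20/9
d8 = 15/4
d9 = 1/2
d10 = 5/4
endpoint = (27/4, 17/2)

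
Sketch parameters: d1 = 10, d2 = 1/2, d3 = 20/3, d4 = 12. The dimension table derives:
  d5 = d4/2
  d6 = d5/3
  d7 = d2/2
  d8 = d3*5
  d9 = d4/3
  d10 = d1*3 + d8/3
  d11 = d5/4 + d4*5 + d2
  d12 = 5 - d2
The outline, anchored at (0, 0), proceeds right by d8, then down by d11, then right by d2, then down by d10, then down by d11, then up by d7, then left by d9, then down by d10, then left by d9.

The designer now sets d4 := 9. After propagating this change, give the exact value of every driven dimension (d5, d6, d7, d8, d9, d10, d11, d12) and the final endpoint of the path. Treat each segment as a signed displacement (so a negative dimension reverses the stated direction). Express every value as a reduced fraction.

Apply edit: d4 := 9
  d5 = d4/2 = 9/2
  d6 = d5/3 = 3/2
  d7 = d2/2 = 1/4
  d8 = d3*5 = 100/3
  d9 = d4/3 = 3
  d10 = d1*3 + d8/3 = 370/9
  d11 = d5/4 + d4*5 + d2 = 373/8
  d12 = 5 - d2 = 9/2
Walk from origin (0, 0):
  seg 1: right by d8 = 100/3 → (100/3, 0)
  seg 2: down by d11 = 373/8 → (100/3, -373/8)
  seg 3: right by d2 = 1/2 → (203/6, -373/8)
  seg 4: down by d10 = 370/9 → (203/6, -6317/72)
  seg 5: down by d11 = 373/8 → (203/6, -4837/36)
  seg 6: up by d7 = 1/4 → (203/6, -1207/9)
  seg 7: left by d9 = 3 → (185/6, -1207/9)
  seg 8: down by d10 = 370/9 → (185/6, -1577/9)
  seg 9: left by d9 = 3 → (167/6, -1577/9)

d5 = 9/2
d6 = 3/2
d7 = 1/4
d8 = 100/3
d9 = 3
d10 = 370/9
d11 = 373/8
d12 = 9/2
endpoint = (167/6, -1577/9)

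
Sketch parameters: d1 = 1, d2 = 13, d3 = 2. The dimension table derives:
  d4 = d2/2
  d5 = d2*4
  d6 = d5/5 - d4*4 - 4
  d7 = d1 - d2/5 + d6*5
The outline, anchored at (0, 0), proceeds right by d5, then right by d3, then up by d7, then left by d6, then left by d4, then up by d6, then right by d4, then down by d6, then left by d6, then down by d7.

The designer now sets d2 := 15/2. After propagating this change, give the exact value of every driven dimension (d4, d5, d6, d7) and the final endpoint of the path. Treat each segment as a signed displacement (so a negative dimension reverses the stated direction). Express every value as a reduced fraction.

Apply edit: d2 := 15/2
  d4 = d2/2 = 15/4
  d5 = d2*4 = 30
  d6 = d5/5 - d4*4 - 4 = -13
  d7 = d1 - d2/5 + d6*5 = -131/2
Walk from origin (0, 0):
  seg 1: right by d5 = 30 → (30, 0)
  seg 2: right by d3 = 2 → (32, 0)
  seg 3: up by d7 = -131/2 → (32, -131/2)
  seg 4: left by d6 = -13 → (45, -131/2)
  seg 5: left by d4 = 15/4 → (165/4, -131/2)
  seg 6: up by d6 = -13 → (165/4, -157/2)
  seg 7: right by d4 = 15/4 → (45, -157/2)
  seg 8: down by d6 = -13 → (45, -131/2)
  seg 9: left by d6 = -13 → (58, -131/2)
  seg 10: down by d7 = -131/2 → (58, 0)

d4 = 15/4
d5 = 30
d6 = -13
d7 = -131/2
endpoint = (58, 0)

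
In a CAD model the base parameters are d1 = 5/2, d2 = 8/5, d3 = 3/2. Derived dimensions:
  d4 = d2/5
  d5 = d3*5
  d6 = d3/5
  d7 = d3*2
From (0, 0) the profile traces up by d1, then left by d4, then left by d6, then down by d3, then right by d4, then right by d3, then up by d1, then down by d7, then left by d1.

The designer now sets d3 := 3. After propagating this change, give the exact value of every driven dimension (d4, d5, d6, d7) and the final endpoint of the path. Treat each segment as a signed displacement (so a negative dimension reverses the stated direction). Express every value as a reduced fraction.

d4 = 8/25
d5 = 15
d6 = 3/5
d7 = 6
endpoint = (-1/10, -4)

Apply edit: d3 := 3
  d4 = d2/5 = 8/25
  d5 = d3*5 = 15
  d6 = d3/5 = 3/5
  d7 = d3*2 = 6
Walk from origin (0, 0):
  seg 1: up by d1 = 5/2 → (0, 5/2)
  seg 2: left by d4 = 8/25 → (-8/25, 5/2)
  seg 3: left by d6 = 3/5 → (-23/25, 5/2)
  seg 4: down by d3 = 3 → (-23/25, -1/2)
  seg 5: right by d4 = 8/25 → (-3/5, -1/2)
  seg 6: right by d3 = 3 → (12/5, -1/2)
  seg 7: up by d1 = 5/2 → (12/5, 2)
  seg 8: down by d7 = 6 → (12/5, -4)
  seg 9: left by d1 = 5/2 → (-1/10, -4)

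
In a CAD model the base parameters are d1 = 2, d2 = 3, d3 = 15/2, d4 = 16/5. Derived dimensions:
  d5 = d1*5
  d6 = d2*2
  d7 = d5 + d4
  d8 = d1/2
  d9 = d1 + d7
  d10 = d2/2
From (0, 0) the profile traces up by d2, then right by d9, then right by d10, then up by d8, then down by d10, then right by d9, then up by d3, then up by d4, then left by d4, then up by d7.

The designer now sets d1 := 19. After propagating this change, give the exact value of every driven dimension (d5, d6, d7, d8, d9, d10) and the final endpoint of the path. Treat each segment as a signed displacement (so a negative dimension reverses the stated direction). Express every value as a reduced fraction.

Apply edit: d1 := 19
  d5 = d1*5 = 95
  d6 = d2*2 = 6
  d7 = d5 + d4 = 491/5
  d8 = d1/2 = 19/2
  d9 = d1 + d7 = 586/5
  d10 = d2/2 = 3/2
Walk from origin (0, 0):
  seg 1: up by d2 = 3 → (0, 3)
  seg 2: right by d9 = 586/5 → (586/5, 3)
  seg 3: right by d10 = 3/2 → (1187/10, 3)
  seg 4: up by d8 = 19/2 → (1187/10, 25/2)
  seg 5: down by d10 = 3/2 → (1187/10, 11)
  seg 6: right by d9 = 586/5 → (2359/10, 11)
  seg 7: up by d3 = 15/2 → (2359/10, 37/2)
  seg 8: up by d4 = 16/5 → (2359/10, 217/10)
  seg 9: left by d4 = 16/5 → (2327/10, 217/10)
  seg 10: up by d7 = 491/5 → (2327/10, 1199/10)

d5 = 95
d6 = 6
d7 = 491/5
d8 = 19/2
d9 = 586/5
d10 = 3/2
endpoint = (2327/10, 1199/10)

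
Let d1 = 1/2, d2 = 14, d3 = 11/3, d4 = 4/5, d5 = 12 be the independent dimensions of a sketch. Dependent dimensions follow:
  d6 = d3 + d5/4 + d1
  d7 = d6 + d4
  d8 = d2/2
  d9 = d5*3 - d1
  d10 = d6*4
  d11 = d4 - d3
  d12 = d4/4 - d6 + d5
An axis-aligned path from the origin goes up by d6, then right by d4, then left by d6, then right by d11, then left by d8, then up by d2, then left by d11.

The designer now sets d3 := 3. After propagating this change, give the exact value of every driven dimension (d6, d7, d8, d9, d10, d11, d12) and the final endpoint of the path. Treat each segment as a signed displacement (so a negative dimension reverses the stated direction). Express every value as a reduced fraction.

Apply edit: d3 := 3
  d6 = d3 + d5/4 + d1 = 13/2
  d7 = d6 + d4 = 73/10
  d8 = d2/2 = 7
  d9 = d5*3 - d1 = 71/2
  d10 = d6*4 = 26
  d11 = d4 - d3 = -11/5
  d12 = d4/4 - d6 + d5 = 57/10
Walk from origin (0, 0):
  seg 1: up by d6 = 13/2 → (0, 13/2)
  seg 2: right by d4 = 4/5 → (4/5, 13/2)
  seg 3: left by d6 = 13/2 → (-57/10, 13/2)
  seg 4: right by d11 = -11/5 → (-79/10, 13/2)
  seg 5: left by d8 = 7 → (-149/10, 13/2)
  seg 6: up by d2 = 14 → (-149/10, 41/2)
  seg 7: left by d11 = -11/5 → (-127/10, 41/2)

d6 = 13/2
d7 = 73/10
d8 = 7
d9 = 71/2
d10 = 26
d11 = -11/5
d12 = 57/10
endpoint = (-127/10, 41/2)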